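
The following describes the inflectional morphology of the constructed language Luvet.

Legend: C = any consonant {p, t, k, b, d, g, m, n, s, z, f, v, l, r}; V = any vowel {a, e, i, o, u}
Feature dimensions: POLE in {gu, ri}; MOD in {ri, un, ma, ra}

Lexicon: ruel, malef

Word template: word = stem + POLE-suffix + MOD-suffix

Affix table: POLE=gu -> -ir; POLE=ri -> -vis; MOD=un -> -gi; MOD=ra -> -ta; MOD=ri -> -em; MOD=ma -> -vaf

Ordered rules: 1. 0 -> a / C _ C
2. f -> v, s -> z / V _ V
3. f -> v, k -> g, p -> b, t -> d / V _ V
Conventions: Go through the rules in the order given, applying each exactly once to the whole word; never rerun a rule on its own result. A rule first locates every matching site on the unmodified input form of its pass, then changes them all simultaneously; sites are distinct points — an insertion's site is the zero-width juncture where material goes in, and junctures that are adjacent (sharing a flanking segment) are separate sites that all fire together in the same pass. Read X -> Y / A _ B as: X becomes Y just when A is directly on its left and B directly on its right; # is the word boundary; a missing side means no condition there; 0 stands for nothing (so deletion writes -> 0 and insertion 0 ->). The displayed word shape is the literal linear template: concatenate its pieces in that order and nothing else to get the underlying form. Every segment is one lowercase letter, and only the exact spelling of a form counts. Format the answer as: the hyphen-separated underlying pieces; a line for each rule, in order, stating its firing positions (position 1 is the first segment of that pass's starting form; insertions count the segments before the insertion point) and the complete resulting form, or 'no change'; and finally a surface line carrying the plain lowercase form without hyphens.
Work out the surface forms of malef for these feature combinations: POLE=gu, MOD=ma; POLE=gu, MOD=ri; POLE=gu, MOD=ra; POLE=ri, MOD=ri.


cell POLE=gu, MOD=ma:
underlying: malef-ir-vaf
1. 0 -> a / C _ C: inserts after position(s) 7: malefiravaf
2. f -> v, s -> z / V _ V: fires at position(s) 5: maleviravaf
3. f -> v, k -> g, p -> b, t -> d / V _ V: no change
surface: maleviravaf

cell POLE=gu, MOD=ri:
underlying: malef-ir-em
1. 0 -> a / C _ C: no change
2. f -> v, s -> z / V _ V: fires at position(s) 5: malevirem
3. f -> v, k -> g, p -> b, t -> d / V _ V: no change
surface: malevirem

cell POLE=gu, MOD=ra:
underlying: malef-ir-ta
1. 0 -> a / C _ C: inserts after position(s) 7: malefirata
2. f -> v, s -> z / V _ V: fires at position(s) 5: malevirata
3. f -> v, k -> g, p -> b, t -> d / V _ V: fires at position(s) 9: malevirada
surface: malevirada

cell POLE=ri, MOD=ri:
underlying: malef-vis-em
1. 0 -> a / C _ C: inserts after position(s) 5: malefavisem
2. f -> v, s -> z / V _ V: fires at position(s) 5, 9: malevavizem
3. f -> v, k -> g, p -> b, t -> d / V _ V: no change
surface: malevavizem


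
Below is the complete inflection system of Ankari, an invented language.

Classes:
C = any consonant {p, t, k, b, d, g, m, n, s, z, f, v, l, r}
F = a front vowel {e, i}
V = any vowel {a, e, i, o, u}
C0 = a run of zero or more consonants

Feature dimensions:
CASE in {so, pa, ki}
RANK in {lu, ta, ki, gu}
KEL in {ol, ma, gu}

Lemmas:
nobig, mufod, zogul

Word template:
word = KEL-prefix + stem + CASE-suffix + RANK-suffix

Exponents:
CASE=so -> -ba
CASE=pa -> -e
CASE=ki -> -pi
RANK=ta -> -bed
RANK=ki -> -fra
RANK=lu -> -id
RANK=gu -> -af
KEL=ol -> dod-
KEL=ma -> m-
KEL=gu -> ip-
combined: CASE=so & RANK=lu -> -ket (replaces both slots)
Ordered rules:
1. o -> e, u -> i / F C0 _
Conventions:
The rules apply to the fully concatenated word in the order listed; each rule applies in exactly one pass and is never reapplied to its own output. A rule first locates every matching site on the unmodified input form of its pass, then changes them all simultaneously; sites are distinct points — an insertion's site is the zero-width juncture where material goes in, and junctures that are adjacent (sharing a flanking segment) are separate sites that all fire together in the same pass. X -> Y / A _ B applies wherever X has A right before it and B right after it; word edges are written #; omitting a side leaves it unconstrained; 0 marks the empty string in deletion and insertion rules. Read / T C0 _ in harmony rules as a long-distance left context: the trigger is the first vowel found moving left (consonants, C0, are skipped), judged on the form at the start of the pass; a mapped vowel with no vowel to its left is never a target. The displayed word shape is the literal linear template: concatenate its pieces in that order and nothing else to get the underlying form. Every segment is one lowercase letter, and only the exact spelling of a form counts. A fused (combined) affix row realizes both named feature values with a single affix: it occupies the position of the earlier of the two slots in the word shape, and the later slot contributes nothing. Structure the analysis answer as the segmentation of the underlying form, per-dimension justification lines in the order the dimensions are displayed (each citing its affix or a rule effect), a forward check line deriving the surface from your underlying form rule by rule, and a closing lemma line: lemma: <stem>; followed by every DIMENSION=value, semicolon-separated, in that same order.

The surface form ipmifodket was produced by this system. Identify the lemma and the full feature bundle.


underlying: ip-mufod-ket
CASE=so - signalled by the combined affix row
RANK=lu - signalled by the combined affix row
KEL=gu - signalled by the affix ip-
check: ipmufodket -> ipmifodket
lemma: mufod; CASE=so; RANK=lu; KEL=gu


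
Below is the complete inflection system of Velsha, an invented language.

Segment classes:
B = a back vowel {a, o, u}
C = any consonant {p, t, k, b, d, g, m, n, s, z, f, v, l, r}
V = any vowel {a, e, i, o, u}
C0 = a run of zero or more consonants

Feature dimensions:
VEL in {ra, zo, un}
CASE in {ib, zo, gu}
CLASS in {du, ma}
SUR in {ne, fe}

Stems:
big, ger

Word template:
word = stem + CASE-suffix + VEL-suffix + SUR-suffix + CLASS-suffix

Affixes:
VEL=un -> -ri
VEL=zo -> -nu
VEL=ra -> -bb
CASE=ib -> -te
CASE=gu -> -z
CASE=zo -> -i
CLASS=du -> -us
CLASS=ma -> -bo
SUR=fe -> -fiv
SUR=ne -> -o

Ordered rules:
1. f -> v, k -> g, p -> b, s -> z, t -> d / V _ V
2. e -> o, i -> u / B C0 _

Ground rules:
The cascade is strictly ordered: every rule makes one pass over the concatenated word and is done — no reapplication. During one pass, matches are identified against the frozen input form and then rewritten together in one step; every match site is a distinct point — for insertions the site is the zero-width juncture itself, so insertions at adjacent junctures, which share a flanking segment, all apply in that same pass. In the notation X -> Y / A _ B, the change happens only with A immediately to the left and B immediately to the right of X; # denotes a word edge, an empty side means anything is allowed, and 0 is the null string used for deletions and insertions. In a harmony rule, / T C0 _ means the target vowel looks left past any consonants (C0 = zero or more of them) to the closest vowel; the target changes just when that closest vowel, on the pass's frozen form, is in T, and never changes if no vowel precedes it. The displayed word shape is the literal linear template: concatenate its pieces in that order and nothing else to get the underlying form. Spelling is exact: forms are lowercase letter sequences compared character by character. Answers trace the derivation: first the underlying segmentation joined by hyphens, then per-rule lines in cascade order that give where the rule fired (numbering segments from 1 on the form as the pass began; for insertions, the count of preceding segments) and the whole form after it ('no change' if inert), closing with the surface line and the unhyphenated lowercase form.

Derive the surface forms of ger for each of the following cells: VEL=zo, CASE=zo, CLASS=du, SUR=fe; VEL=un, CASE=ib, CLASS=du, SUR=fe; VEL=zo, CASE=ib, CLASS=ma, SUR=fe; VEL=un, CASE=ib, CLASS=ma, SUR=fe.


cell VEL=zo, CASE=zo, CLASS=du, SUR=fe:
underlying: ger-i-nu-fiv-us
1. f -> v, k -> g, p -> b, s -> z, t -> d / V _ V: fires at position(s) 7: gerinuvivus
2. e -> o, i -> u / B C0 _: fires at position(s) 8: gerinuvuvus
surface: gerinuvuvus

cell VEL=un, CASE=ib, CLASS=du, SUR=fe:
underlying: ger-te-ri-fiv-us
1. f -> v, k -> g, p -> b, s -> z, t -> d / V _ V: fires at position(s) 8: gerterivivus
2. e -> o, i -> u / B C0 _: no change
surface: gerterivivus

cell VEL=zo, CASE=ib, CLASS=ma, SUR=fe:
underlying: ger-te-nu-fiv-bo
1. f -> v, k -> g, p -> b, s -> z, t -> d / V _ V: fires at position(s) 8: gertenuvivbo
2. e -> o, i -> u / B C0 _: fires at position(s) 9: gertenuvuvbo
surface: gertenuvuvbo

cell VEL=un, CASE=ib, CLASS=ma, SUR=fe:
underlying: ger-te-ri-fiv-bo
1. f -> v, k -> g, p -> b, s -> z, t -> d / V _ V: fires at position(s) 8: gerterivivbo
2. e -> o, i -> u / B C0 _: no change
surface: gerterivivbo


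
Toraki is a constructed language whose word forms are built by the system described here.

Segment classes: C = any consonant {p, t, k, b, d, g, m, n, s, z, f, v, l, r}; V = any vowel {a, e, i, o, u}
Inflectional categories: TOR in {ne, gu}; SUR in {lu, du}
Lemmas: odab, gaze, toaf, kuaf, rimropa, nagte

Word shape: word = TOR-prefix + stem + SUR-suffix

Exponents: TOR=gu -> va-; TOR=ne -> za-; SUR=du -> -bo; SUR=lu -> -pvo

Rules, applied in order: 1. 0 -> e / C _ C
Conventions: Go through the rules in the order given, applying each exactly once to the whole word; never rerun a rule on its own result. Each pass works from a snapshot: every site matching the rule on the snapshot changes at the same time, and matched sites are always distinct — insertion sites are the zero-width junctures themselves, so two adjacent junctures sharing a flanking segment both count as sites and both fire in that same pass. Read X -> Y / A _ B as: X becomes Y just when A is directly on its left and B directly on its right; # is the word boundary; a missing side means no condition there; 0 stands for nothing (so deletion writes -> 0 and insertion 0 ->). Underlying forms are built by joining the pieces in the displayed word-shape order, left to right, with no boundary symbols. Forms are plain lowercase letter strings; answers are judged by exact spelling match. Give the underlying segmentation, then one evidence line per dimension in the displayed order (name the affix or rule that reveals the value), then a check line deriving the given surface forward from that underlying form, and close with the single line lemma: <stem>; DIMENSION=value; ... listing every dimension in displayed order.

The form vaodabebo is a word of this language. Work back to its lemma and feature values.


underlying: va-odab-bo
TOR=gu - signalled by the affix va-
SUR=du - signalled by the affix -bo
check: vaodabbo -> vaodabebo
lemma: odab; TOR=gu; SUR=du


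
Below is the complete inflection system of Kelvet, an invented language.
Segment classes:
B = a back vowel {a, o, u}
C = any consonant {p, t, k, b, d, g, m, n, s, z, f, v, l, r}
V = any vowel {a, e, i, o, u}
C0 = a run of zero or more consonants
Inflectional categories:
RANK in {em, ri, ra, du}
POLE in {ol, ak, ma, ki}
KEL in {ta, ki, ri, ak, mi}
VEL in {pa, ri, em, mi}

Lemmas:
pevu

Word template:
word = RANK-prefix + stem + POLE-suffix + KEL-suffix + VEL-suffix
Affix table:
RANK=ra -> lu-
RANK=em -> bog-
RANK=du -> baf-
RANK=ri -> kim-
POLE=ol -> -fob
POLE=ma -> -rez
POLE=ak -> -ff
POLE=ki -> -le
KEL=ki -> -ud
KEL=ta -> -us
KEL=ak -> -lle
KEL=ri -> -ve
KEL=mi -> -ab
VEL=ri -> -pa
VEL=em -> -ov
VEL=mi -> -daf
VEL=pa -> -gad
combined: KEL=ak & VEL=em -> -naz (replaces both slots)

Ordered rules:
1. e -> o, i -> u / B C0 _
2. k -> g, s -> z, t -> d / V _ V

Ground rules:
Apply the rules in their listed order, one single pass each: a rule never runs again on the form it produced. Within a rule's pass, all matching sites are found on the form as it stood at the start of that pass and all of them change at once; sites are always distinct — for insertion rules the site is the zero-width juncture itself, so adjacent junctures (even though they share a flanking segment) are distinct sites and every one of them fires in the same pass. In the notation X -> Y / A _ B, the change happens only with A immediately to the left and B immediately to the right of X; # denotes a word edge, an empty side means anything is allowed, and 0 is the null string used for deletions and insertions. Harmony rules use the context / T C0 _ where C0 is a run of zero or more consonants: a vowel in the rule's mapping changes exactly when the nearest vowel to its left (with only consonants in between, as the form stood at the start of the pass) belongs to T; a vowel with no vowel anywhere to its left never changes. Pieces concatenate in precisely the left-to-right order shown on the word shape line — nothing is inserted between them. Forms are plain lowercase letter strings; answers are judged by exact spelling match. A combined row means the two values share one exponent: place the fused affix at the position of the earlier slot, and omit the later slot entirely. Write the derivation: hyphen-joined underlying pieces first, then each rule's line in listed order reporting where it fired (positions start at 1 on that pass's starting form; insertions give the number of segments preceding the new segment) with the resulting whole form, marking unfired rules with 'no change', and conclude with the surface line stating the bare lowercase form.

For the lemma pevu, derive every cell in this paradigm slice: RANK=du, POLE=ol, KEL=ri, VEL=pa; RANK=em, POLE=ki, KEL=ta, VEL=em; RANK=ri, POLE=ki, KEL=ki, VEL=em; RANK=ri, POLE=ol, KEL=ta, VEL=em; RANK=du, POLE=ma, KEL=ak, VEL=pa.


cell RANK=du, POLE=ol, KEL=ri, VEL=pa:
underlying: baf-pevu-fob-ve-gad
1. e -> o, i -> u / B C0 _: fires at position(s) 5, 12: bafpovufobvogad
2. k -> g, s -> z, t -> d / V _ V: no change
surface: bafpovufobvogad

cell RANK=em, POLE=ki, KEL=ta, VEL=em:
underlying: bog-pevu-le-us-ov
1. e -> o, i -> u / B C0 _: fires at position(s) 5, 9: bogpovulousov
2. k -> g, s -> z, t -> d / V _ V: fires at position(s) 11: bogpovulouzov
surface: bogpovulouzov

cell RANK=ri, POLE=ki, KEL=ki, VEL=em:
underlying: kim-pevu-le-ud-ov
1. e -> o, i -> u / B C0 _: fires at position(s) 9: kimpevuloudov
2. k -> g, s -> z, t -> d / V _ V: no change
surface: kimpevuloudov

cell RANK=ri, POLE=ol, KEL=ta, VEL=em:
underlying: kim-pevu-fob-us-ov
1. e -> o, i -> u / B C0 _: no change
2. k -> g, s -> z, t -> d / V _ V: fires at position(s) 12: kimpevufobuzov
surface: kimpevufobuzov

cell RANK=du, POLE=ma, KEL=ak, VEL=pa:
underlying: baf-pevu-rez-lle-gad
1. e -> o, i -> u / B C0 _: fires at position(s) 5, 9: bafpovurozllegad
2. k -> g, s -> z, t -> d / V _ V: no change
surface: bafpovurozllegad


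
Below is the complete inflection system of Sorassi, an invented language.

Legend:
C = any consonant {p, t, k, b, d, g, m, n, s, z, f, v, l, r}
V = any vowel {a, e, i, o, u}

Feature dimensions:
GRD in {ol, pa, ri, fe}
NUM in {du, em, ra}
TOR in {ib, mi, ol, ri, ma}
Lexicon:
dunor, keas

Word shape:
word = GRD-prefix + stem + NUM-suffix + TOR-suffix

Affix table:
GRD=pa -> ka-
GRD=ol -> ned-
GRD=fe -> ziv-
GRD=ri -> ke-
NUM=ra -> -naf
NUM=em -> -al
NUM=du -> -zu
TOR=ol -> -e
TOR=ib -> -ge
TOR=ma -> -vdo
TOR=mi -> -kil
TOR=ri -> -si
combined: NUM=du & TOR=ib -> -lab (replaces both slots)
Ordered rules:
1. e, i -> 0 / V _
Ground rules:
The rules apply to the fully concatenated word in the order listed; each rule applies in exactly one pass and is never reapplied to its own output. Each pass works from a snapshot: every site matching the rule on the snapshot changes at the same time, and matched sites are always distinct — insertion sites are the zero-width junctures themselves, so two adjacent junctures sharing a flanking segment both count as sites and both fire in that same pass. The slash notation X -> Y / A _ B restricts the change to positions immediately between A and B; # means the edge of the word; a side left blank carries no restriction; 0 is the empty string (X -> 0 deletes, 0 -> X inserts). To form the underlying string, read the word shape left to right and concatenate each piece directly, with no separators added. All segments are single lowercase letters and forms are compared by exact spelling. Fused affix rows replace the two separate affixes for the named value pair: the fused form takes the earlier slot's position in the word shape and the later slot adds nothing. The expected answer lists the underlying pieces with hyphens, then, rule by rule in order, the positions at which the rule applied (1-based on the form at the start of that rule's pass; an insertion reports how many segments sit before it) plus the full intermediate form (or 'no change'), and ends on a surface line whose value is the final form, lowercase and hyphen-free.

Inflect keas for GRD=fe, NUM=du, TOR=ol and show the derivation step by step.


underlying: ziv-keas-zu-e
1. e, i -> 0 / V _: fires at position(s) 10: zivkeaszu
surface: zivkeaszu


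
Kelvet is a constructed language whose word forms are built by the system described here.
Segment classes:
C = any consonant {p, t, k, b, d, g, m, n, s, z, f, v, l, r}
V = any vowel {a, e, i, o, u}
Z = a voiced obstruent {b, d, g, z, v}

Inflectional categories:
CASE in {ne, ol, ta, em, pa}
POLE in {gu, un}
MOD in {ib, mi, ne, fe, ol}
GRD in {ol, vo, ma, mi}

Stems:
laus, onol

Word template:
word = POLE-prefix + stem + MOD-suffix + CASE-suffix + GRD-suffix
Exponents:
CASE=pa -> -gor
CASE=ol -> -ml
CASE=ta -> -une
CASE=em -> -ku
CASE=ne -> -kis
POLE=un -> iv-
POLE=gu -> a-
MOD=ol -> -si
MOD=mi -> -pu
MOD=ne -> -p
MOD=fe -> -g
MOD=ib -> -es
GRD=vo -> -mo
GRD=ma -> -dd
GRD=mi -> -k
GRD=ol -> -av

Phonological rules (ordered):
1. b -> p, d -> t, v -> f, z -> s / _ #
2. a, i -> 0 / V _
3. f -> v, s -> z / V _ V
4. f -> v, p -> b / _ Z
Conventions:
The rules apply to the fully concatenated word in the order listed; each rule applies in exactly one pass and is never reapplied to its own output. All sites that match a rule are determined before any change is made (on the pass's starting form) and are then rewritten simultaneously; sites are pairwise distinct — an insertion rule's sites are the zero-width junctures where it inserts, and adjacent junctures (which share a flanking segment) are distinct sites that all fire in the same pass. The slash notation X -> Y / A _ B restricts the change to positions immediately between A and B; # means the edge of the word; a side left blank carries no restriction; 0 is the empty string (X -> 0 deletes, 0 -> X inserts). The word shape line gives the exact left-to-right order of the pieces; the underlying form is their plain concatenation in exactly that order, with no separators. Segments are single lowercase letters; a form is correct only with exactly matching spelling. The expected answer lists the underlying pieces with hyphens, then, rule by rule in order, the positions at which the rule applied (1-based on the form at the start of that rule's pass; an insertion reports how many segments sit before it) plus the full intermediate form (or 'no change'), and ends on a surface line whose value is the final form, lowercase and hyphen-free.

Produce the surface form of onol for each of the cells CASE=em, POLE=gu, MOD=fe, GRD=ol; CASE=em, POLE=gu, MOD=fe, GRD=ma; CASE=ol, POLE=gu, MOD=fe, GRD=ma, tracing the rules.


cell CASE=em, POLE=gu, MOD=fe, GRD=ol:
underlying: a-onol-g-ku-av
1. b -> p, d -> t, v -> f, z -> s / _ #: fires at position(s) 10: aonolgkuaf
2. a, i -> 0 / V _: fires at position(s) 9: aonolgkuf
3. f -> v, s -> z / V _ V: no change
4. f -> v, p -> b / _ Z: no change
surface: aonolgkuf

cell CASE=em, POLE=gu, MOD=fe, GRD=ma:
underlying: a-onol-g-ku-dd
1. b -> p, d -> t, v -> f, z -> s / _ #: fires at position(s) 10: aonolgkudt
2. a, i -> 0 / V _: no change
3. f -> v, s -> z / V _ V: no change
4. f -> v, p -> b / _ Z: no change
surface: aonolgkudt

cell CASE=ol, POLE=gu, MOD=fe, GRD=ma:
underlying: a-onol-g-ml-dd
1. b -> p, d -> t, v -> f, z -> s / _ #: fires at position(s) 10: aonolgmldt
2. a, i -> 0 / V _: no change
3. f -> v, s -> z / V _ V: no change
4. f -> v, p -> b / _ Z: no change
surface: aonolgmldt


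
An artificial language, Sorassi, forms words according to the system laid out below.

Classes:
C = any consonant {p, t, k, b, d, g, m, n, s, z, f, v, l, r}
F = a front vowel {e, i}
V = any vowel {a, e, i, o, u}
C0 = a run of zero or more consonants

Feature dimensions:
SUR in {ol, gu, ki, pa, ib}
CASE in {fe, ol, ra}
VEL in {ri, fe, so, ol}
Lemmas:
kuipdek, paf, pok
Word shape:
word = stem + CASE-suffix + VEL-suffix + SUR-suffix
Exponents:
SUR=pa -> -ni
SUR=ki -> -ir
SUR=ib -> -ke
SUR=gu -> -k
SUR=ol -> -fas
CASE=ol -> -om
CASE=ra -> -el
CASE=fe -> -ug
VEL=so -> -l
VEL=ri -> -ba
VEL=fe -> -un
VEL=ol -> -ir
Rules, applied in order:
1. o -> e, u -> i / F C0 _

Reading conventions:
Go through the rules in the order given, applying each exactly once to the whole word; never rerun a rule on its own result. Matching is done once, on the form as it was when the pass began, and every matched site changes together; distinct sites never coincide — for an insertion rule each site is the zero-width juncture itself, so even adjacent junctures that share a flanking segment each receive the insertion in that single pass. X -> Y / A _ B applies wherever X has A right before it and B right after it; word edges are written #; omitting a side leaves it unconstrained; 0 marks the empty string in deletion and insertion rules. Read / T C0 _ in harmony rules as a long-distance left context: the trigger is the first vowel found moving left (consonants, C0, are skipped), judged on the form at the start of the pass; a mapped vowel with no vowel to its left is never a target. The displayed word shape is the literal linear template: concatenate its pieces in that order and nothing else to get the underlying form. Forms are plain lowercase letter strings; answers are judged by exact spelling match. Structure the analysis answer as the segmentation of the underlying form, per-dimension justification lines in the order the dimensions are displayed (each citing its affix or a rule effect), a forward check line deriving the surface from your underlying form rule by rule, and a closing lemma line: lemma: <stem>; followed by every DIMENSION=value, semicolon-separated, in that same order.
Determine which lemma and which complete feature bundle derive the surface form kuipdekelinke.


underlying: kuipdek-el-un-ke
SUR=ib - signalled by the affix -ke
CASE=ra - signalled by the affix -el
VEL=fe - signalled by the affix -un
check: kuipdekelunke -> kuipdekelinke
lemma: kuipdek; SUR=ib; CASE=ra; VEL=fe


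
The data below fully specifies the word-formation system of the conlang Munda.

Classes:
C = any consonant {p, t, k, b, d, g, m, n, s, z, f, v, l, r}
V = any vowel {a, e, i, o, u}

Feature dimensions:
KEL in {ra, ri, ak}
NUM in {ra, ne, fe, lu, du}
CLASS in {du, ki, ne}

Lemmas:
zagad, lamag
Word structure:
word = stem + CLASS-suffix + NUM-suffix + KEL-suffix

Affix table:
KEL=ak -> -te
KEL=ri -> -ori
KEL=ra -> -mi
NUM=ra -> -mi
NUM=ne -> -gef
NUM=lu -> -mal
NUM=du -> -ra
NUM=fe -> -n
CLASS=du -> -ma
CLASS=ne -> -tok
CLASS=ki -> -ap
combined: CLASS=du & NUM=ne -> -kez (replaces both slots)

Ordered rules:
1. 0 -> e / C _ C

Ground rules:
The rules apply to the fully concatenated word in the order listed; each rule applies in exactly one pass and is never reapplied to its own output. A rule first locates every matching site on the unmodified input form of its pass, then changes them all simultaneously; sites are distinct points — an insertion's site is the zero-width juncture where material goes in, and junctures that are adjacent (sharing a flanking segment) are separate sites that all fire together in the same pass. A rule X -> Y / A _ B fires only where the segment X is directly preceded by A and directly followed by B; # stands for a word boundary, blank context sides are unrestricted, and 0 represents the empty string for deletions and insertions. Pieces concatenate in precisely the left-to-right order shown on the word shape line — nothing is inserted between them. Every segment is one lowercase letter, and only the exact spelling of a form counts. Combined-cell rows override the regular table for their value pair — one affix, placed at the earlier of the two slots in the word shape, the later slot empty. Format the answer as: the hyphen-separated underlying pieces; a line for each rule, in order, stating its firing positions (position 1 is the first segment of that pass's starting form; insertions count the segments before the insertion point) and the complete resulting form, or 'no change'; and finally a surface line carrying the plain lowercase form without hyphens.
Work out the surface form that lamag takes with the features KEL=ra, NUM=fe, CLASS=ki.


underlying: lamag-ap-n-mi
1. 0 -> e / C _ C: inserts after position(s) 7, 8: lamagapenemi
surface: lamagapenemi


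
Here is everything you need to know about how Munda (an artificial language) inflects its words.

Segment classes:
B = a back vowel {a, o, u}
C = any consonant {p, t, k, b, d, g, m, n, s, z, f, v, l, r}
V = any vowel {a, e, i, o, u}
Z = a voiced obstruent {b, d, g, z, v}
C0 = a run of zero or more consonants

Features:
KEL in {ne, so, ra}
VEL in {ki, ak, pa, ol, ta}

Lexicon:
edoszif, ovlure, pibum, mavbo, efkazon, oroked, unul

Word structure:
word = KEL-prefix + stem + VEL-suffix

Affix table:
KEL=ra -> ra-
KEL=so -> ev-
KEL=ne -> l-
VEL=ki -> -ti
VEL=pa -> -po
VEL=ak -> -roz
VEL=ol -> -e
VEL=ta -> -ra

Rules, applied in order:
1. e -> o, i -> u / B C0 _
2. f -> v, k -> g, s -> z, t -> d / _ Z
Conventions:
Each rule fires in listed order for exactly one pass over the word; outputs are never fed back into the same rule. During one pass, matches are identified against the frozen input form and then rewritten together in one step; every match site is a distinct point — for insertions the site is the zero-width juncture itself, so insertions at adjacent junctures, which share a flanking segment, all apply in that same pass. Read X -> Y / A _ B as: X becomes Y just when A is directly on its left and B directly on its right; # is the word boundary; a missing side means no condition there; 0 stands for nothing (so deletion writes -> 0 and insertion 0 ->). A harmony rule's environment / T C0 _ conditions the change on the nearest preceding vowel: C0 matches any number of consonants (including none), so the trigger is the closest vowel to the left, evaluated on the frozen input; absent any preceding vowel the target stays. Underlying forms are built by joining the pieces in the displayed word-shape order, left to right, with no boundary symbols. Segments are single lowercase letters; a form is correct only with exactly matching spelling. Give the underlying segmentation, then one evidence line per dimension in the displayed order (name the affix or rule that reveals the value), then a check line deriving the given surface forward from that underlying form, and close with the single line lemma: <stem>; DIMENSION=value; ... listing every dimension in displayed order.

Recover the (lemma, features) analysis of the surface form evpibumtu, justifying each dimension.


underlying: ev-pibum-ti
KEL=so - signalled by the affix ev-
VEL=ki - signalled by the affix -ti
check: evpibumti -> evpibumtu -> evpibumtu
lemma: pibum; KEL=so; VEL=ki


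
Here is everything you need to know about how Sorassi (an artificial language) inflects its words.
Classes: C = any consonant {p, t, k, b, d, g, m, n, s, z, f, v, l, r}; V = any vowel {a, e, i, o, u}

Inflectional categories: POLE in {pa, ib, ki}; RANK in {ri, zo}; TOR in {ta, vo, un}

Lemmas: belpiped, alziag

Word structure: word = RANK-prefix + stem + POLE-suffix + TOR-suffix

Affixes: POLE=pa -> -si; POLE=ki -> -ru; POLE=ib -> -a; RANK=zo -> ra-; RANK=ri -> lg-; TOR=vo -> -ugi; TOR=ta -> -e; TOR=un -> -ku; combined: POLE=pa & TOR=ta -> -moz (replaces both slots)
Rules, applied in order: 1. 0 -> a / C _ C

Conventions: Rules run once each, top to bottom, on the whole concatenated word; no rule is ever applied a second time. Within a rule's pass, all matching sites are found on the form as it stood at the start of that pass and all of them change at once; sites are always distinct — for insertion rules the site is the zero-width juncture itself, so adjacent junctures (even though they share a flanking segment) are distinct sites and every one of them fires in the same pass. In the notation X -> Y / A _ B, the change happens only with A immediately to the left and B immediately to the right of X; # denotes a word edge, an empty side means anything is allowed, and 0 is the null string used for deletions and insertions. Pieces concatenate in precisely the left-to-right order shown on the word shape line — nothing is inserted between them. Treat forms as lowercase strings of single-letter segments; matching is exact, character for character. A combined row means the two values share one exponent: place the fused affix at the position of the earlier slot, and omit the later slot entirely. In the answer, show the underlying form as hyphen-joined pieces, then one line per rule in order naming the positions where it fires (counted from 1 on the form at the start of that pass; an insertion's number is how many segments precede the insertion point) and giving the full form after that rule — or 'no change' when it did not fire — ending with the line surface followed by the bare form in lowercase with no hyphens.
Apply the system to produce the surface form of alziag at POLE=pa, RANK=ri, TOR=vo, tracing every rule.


underlying: lg-alziag-si-ugi
1. 0 -> a / C _ C: inserts after position(s) 1, 4, 8: lagalaziagasiugi
surface: lagalaziagasiugi


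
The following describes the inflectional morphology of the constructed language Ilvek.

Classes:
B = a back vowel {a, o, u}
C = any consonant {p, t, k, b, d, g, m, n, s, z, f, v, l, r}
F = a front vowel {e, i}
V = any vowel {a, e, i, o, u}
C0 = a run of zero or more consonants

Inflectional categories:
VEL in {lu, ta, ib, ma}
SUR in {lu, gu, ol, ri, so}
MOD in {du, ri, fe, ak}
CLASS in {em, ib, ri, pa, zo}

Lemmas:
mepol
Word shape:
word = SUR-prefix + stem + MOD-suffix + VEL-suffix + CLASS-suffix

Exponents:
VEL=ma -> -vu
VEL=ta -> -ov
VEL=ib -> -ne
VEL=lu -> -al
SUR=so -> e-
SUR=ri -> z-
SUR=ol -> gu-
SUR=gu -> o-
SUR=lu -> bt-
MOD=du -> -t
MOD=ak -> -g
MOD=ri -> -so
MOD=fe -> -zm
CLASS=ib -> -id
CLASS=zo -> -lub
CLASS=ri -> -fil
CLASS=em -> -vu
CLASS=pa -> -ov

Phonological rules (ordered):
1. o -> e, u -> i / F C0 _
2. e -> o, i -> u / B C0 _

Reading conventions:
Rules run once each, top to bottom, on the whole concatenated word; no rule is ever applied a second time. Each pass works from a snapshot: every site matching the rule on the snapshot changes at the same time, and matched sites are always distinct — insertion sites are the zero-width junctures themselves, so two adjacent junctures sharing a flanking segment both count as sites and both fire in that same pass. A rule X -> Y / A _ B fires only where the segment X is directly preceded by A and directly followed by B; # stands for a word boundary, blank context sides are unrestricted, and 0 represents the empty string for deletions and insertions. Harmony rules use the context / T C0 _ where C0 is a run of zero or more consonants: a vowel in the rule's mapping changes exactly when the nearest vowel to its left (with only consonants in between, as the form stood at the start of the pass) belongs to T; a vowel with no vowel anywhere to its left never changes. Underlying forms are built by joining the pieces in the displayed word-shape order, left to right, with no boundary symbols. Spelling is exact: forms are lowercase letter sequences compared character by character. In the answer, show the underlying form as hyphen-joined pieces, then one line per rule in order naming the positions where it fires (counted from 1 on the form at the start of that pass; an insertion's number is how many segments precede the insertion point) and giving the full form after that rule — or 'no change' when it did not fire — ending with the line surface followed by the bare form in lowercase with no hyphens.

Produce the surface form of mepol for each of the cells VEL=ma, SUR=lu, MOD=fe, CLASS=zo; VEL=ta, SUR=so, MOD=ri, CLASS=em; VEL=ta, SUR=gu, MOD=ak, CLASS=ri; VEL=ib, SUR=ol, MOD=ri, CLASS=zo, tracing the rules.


cell VEL=ma, SUR=lu, MOD=fe, CLASS=zo:
underlying: bt-mepol-zm-vu-lub
1. o -> e, u -> i / F C0 _: fires at position(s) 6: btmepelzmvulub
2. e -> o, i -> u / B C0 _: no change
surface: btmepelzmvulub

cell VEL=ta, SUR=so, MOD=ri, CLASS=em:
underlying: e-mepol-so-ov-vu
1. o -> e, u -> i / F C0 _: fires at position(s) 5: emepelsoovvu
2. e -> o, i -> u / B C0 _: no change
surface: emepelsoovvu

cell VEL=ta, SUR=gu, MOD=ak, CLASS=ri:
underlying: o-mepol-g-ov-fil
1. o -> e, u -> i / F C0 _: fires at position(s) 5: omepelgovfil
2. e -> o, i -> u / B C0 _: fires at position(s) 3, 11: omopelgovful
surface: omopelgovful

cell VEL=ib, SUR=ol, MOD=ri, CLASS=zo:
underlying: gu-mepol-so-ne-lub
1. o -> e, u -> i / F C0 _: fires at position(s) 6, 13: gumepelsonelib
2. e -> o, i -> u / B C0 _: fires at position(s) 4, 11: gumopelsonolib
surface: gumopelsonolib


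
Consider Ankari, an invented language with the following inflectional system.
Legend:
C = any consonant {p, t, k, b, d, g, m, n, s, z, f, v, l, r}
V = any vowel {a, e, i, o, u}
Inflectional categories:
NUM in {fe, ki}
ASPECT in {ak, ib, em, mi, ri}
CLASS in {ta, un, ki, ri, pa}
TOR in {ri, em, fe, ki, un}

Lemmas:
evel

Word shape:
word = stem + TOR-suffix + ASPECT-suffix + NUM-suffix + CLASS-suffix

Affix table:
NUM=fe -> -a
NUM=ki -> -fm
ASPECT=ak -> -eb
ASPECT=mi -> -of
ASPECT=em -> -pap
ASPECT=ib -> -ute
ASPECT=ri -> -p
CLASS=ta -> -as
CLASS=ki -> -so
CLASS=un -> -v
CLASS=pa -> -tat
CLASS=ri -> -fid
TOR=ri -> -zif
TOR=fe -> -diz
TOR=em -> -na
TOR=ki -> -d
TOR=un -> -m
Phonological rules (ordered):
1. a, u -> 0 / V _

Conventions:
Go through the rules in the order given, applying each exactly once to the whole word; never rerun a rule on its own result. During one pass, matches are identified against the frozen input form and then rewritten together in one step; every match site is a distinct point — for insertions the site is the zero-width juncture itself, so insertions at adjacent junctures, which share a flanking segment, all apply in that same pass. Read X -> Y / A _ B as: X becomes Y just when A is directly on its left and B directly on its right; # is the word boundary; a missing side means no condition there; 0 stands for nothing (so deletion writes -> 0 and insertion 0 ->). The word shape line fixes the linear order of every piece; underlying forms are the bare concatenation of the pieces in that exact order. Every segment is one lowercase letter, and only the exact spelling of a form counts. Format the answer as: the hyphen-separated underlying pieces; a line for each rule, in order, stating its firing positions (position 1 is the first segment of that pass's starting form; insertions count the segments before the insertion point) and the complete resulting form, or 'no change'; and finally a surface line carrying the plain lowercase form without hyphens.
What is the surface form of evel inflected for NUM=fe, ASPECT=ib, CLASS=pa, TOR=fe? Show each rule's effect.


underlying: evel-diz-ute-a-tat
1. a, u -> 0 / V _: fires at position(s) 11: eveldizutetat
surface: eveldizutetat


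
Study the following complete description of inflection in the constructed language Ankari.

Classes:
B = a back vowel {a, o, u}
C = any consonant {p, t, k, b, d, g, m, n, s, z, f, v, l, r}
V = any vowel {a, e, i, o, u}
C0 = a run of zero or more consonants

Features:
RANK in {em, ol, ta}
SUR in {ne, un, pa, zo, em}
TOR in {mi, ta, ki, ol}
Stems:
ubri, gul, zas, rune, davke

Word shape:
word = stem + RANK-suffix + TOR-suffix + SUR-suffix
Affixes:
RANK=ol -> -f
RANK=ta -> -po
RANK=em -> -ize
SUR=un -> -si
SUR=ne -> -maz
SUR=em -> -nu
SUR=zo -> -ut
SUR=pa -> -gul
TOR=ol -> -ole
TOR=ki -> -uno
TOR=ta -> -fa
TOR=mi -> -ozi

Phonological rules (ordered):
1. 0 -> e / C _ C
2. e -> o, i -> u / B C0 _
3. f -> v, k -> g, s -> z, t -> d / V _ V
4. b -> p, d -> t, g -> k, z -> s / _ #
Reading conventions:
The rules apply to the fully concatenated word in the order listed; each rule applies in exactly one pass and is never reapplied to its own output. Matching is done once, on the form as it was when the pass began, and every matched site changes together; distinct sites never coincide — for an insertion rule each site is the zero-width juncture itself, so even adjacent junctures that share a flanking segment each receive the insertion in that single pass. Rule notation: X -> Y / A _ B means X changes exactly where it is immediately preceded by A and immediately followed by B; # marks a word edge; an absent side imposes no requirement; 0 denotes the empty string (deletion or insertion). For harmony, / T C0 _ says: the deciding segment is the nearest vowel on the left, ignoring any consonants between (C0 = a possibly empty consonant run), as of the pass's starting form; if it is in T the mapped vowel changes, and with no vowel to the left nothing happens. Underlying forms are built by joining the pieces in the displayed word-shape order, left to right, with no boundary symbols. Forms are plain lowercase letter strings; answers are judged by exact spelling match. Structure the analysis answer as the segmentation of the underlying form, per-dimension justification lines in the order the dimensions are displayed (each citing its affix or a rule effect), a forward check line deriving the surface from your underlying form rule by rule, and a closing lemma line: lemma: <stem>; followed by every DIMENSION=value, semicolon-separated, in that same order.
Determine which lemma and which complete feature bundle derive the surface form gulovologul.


underlying: gul-f-ole-gul
RANK=ol - signalled by the affix -f
SUR=pa - signalled by the affix -gul
TOR=ol - signalled by the affix -ole
check: gulfolegul -> gulefolegul -> gulofologul -> gulovologul -> gulovologul
lemma: gul; RANK=ol; SUR=pa; TOR=ol


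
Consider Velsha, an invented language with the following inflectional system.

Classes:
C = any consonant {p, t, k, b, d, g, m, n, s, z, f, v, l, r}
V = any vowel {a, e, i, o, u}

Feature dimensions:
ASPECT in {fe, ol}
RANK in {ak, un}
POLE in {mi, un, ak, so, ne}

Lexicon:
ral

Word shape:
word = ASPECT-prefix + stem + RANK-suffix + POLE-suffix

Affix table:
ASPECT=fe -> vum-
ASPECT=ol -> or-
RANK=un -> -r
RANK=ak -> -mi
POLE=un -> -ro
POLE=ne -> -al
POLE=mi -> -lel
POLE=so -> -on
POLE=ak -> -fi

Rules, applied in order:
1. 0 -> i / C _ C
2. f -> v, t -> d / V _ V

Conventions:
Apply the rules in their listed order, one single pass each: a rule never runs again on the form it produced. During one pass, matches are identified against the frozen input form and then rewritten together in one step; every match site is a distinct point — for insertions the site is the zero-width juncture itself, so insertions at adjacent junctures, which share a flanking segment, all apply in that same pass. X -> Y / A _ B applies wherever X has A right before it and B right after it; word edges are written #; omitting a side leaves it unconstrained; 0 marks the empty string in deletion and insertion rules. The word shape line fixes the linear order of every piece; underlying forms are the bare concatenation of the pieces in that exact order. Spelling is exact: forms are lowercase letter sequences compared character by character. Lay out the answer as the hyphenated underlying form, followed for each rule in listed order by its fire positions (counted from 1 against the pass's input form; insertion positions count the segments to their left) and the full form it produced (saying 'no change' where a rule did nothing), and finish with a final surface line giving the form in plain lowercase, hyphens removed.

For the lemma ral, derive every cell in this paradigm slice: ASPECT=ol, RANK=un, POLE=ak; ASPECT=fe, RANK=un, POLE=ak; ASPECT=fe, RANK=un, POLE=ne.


cell ASPECT=ol, RANK=un, POLE=ak:
underlying: or-ral-r-fi
1. 0 -> i / C _ C: inserts after position(s) 2, 5, 6: oriralirifi
2. f -> v, t -> d / V _ V: fires at position(s) 10: oriralirivi
surface: oriralirivi

cell ASPECT=fe, RANK=un, POLE=ak:
underlying: vum-ral-r-fi
1. 0 -> i / C _ C: inserts after position(s) 3, 6, 7: vumiralirifi
2. f -> v, t -> d / V _ V: fires at position(s) 11: vumiralirivi
surface: vumiralirivi

cell ASPECT=fe, RANK=un, POLE=ne:
underlying: vum-ral-r-al
1. 0 -> i / C _ C: inserts after position(s) 3, 6: vumiraliral
2. f -> v, t -> d / V _ V: no change
surface: vumiraliral
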